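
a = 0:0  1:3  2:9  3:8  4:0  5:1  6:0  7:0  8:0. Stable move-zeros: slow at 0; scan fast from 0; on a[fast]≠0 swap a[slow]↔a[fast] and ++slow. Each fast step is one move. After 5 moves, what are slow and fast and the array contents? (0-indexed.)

slow=3, fast=5, a=[3, 9, 8, 0, 0, 1, 0, 0, 0]

slow=0 fast=0: a[fast]=0, fast++
slow=0 fast=1: a[fast]=3≠0 swap→a[0]=3, slow++,fast++
slow=1 fast=2: a[fast]=9≠0 swap→a[1]=9, slow++,fast++
slow=2 fast=3: a[fast]=8≠0 swap→a[2]=8, slow++,fast++
slow=3 fast=4: a[fast]=0, fast++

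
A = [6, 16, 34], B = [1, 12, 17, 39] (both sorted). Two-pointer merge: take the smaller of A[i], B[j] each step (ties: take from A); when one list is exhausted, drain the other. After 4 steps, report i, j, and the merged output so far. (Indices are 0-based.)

i=2, j=2, merged so far=[1, 6, 12, 16]

i=0 j=0: A[i]=6>B[j]=1 take 1, j++
i=0 j=1: A[i]=6<=B[j]=12 take 6, i++
i=1 j=1: A[i]=16>B[j]=12 take 12, j++
i=1 j=2: A[i]=16<=B[j]=17 take 16, i++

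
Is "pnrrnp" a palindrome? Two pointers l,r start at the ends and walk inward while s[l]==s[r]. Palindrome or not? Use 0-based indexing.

palindrome

[0,5] 'p'=='p' → l++,r--
[1,4] 'n'=='n' → l++,r--
[2,3] 'r'=='r' → l++,r--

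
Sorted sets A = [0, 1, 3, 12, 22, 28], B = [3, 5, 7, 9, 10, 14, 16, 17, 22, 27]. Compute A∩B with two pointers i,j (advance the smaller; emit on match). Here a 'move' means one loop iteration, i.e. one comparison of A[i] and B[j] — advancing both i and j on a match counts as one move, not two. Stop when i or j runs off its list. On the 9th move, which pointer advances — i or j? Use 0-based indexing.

j

i=0 j=0: 0<3, i++
i=1 j=0: 1<3, i++
i=2 j=0: 3==3 emit, i++,j++
i=3 j=1: 12>5, j++
i=3 j=2: 12>7, j++
i=3 j=3: 12>9, j++
i=3 j=4: 12>10, j++
i=3 j=5: 12<14, i++
i=4 j=5: 22>14, j++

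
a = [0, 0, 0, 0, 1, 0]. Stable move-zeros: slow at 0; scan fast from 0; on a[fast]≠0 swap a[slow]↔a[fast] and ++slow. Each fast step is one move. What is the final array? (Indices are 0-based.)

[1, 0, 0, 0, 0, 0]

(s=0,f=0) a[fast]=0 → fast++
(s=0,f=1) a[fast]=0 → fast++
(s=0,f=2) a[fast]=0 → fast++
(s=0,f=3) a[fast]=0 → fast++
(s=0,f=4) a[fast]=1≠0 swap→a[0]=1 → slow++,fast++
(s=1,f=5) a[fast]=0 → fast++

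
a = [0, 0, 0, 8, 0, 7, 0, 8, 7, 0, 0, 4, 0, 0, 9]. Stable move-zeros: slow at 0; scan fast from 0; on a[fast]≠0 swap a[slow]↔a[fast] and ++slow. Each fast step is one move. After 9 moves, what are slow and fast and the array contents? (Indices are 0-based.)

slow=0 fast=0: a[fast]=0, fast++
slow=0 fast=1: a[fast]=0, fast++
slow=0 fast=2: a[fast]=0, fast++
slow=0 fast=3: a[fast]=8≠0 swap→a[0]=8, slow++,fast++
slow=1 fast=4: a[fast]=0, fast++
slow=1 fast=5: a[fast]=7≠0 swap→a[1]=7, slow++,fast++
slow=2 fast=6: a[fast]=0, fast++
slow=2 fast=7: a[fast]=8≠0 swap→a[2]=8, slow++,fast++
slow=3 fast=8: a[fast]=7≠0 swap→a[3]=7, slow++,fast++

slow=4, fast=9, a=[8, 7, 8, 7, 0, 0, 0, 0, 0, 0, 0, 4, 0, 0, 9]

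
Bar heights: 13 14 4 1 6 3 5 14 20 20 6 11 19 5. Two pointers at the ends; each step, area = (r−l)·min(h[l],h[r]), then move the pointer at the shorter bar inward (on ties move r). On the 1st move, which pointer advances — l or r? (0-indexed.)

l=0 r=13: min(13,5)*13=65 best=65 *, r--

r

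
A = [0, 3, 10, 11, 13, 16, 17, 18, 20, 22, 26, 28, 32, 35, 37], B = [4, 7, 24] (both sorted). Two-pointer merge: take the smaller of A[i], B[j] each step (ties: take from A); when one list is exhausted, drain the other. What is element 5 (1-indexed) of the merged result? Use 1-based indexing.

[i=1,j=1] A[i]=0<=B[j]=4 take 0 → i++
[i=2,j=1] A[i]=3<=B[j]=4 take 3 → i++
[i=3,j=1] A[i]=10>B[j]=4 take 4 → j++
[i=3,j=2] A[i]=10>B[j]=7 take 7 → j++
[i=3,j=3] A[i]=10<=B[j]=24 take 10 → i++
[i=4,j=3] A[i]=11<=B[j]=24 take 11 → i++
[i=5,j=3] A[i]=13<=B[j]=24 take 13 → i++
[i=6,j=3] A[i]=16<=B[j]=24 take 16 → i++
[i=7,j=3] A[i]=17<=B[j]=24 take 17 → i++
[i=8,j=3] A[i]=18<=B[j]=24 take 18 → i++
[i=9,j=3] A[i]=20<=B[j]=24 take 20 → i++
[i=10,j=3] A[i]=22<=B[j]=24 take 22 → i++
[i=11,j=3] A[i]=26>B[j]=24 take 24 → j++
[i=11,j=4] B done, take A[i]=26 → i++
[i=12,j=4] B done, take A[i]=28 → i++
[i=13,j=4] B done, take A[i]=32 → i++
[i=14,j=4] B done, take A[i]=35 → i++
[i=15,j=4] B done, take A[i]=37 → i++

merged[5] = 10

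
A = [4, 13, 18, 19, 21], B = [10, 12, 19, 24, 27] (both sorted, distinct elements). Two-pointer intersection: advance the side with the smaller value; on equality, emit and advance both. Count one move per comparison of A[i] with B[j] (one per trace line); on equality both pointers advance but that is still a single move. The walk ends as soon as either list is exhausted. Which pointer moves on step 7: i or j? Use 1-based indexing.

i

[i=1,j=1] 4<10 → i++
[i=2,j=1] 13>10 → j++
[i=2,j=2] 13>12 → j++
[i=2,j=3] 13<19 → i++
[i=3,j=3] 18<19 → i++
[i=4,j=3] 19==19 emit → i++,j++
[i=5,j=4] 21<24 → i++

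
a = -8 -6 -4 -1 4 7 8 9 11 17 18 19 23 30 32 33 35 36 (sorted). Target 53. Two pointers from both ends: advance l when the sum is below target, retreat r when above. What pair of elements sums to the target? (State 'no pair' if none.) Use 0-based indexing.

(17, 36)

[0,17] -8+36=28 <53 → l++
[1,17] -6+36=30 <53 → l++
[2,17] -4+36=32 <53 → l++
[3,17] -1+36=35 <53 → l++
[4,17] 4+36=40 <53 → l++
[5,17] 7+36=43 <53 → l++
[6,17] 8+36=44 <53 → l++
[7,17] 9+36=45 <53 → l++
[8,17] 11+36=47 <53 → l++
[9,17] 17+36=53 → found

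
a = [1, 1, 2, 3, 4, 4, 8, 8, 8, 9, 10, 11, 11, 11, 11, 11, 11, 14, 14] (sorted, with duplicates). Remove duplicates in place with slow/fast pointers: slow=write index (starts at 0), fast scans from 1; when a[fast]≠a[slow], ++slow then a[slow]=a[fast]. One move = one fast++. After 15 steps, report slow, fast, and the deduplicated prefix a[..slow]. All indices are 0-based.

slow=7, fast=16, prefix=[1, 2, 3, 4, 8, 9, 10, 11]

(s=0,f=1) a[fast]=1=a[slow] dup → fast++
(s=0,f=2) a[fast]=2≠a[slow]=1 write a[1]=2 → slow++,fast++
(s=1,f=3) a[fast]=3≠a[slow]=2 write a[2]=3 → slow++,fast++
(s=2,f=4) a[fast]=4≠a[slow]=3 write a[3]=4 → slow++,fast++
(s=3,f=5) a[fast]=4=a[slow] dup → fast++
(s=3,f=6) a[fast]=8≠a[slow]=4 write a[4]=8 → slow++,fast++
(s=4,f=7) a[fast]=8=a[slow] dup → fast++
(s=4,f=8) a[fast]=8=a[slow] dup → fast++
(s=4,f=9) a[fast]=9≠a[slow]=8 write a[5]=9 → slow++,fast++
(s=5,f=10) a[fast]=10≠a[slow]=9 write a[6]=10 → slow++,fast++
(s=6,f=11) a[fast]=11≠a[slow]=10 write a[7]=11 → slow++,fast++
(s=7,f=12) a[fast]=11=a[slow] dup → fast++
(s=7,f=13) a[fast]=11=a[slow] dup → fast++
(s=7,f=14) a[fast]=11=a[slow] dup → fast++
(s=7,f=15) a[fast]=11=a[slow] dup → fast++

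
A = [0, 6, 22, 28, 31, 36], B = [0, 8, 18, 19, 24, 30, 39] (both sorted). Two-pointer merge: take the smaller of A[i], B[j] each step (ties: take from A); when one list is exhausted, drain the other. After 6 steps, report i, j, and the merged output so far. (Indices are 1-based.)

i=3, j=5, merged so far=[0, 0, 6, 8, 18, 19]

[i=1,j=1] A[i]=0<=B[j]=0 take 0 → i++
[i=2,j=1] A[i]=6>B[j]=0 take 0 → j++
[i=2,j=2] A[i]=6<=B[j]=8 take 6 → i++
[i=3,j=2] A[i]=22>B[j]=8 take 8 → j++
[i=3,j=3] A[i]=22>B[j]=18 take 18 → j++
[i=3,j=4] A[i]=22>B[j]=19 take 19 → j++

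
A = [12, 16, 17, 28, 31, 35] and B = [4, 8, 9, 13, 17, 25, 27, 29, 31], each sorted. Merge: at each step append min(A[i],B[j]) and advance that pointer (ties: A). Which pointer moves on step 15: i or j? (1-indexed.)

i

i=1 j=1: A[i]=12>B[j]=4 take 4, j++
i=1 j=2: A[i]=12>B[j]=8 take 8, j++
i=1 j=3: A[i]=12>B[j]=9 take 9, j++
i=1 j=4: A[i]=12<=B[j]=13 take 12, i++
i=2 j=4: A[i]=16>B[j]=13 take 13, j++
i=2 j=5: A[i]=16<=B[j]=17 take 16, i++
i=3 j=5: A[i]=17<=B[j]=17 take 17, i++
i=4 j=5: A[i]=28>B[j]=17 take 17, j++
i=4 j=6: A[i]=28>B[j]=25 take 25, j++
i=4 j=7: A[i]=28>B[j]=27 take 27, j++
i=4 j=8: A[i]=28<=B[j]=29 take 28, i++
i=5 j=8: A[i]=31>B[j]=29 take 29, j++
i=5 j=9: A[i]=31<=B[j]=31 take 31, i++
i=6 j=9: A[i]=35>B[j]=31 take 31, j++
i=6 j=10: B done, take A[i]=35, i++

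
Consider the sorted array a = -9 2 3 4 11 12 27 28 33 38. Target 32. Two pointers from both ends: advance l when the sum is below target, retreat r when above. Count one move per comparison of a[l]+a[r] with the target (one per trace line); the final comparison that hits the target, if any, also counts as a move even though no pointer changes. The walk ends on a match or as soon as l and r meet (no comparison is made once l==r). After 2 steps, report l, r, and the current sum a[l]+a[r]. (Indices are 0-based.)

[0,9] -9+38=29 <32 → l++
[1,9] 2+38=40 >32 → r--

l=1, r=8, sum=35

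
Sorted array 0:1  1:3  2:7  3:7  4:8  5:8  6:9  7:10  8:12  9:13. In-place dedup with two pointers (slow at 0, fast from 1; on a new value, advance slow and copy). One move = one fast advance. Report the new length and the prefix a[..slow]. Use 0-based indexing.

length 8; prefix = [1, 3, 7, 8, 9, 10, 12, 13]

(s=0,f=1) a[fast]=3≠a[slow]=1 write a[1]=3 → slow++,fast++
(s=1,f=2) a[fast]=7≠a[slow]=3 write a[2]=7 → slow++,fast++
(s=2,f=3) a[fast]=7=a[slow] dup → fast++
(s=2,f=4) a[fast]=8≠a[slow]=7 write a[3]=8 → slow++,fast++
(s=3,f=5) a[fast]=8=a[slow] dup → fast++
(s=3,f=6) a[fast]=9≠a[slow]=8 write a[4]=9 → slow++,fast++
(s=4,f=7) a[fast]=10≠a[slow]=9 write a[5]=10 → slow++,fast++
(s=5,f=8) a[fast]=12≠a[slow]=10 write a[6]=12 → slow++,fast++
(s=6,f=9) a[fast]=13≠a[slow]=12 write a[7]=13 → slow++,fast++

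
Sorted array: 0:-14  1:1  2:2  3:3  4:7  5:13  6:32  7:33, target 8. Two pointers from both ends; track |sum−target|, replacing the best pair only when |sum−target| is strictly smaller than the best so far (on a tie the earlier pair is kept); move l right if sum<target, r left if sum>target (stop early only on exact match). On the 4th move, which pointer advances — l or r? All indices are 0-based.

r

l=0 r=7: -14+33=19 d=11 *, r--
l=0 r=6: -14+32=18 d=10 *, r--
l=0 r=5: -14+13=-1 d=9 *, l++
l=1 r=5: 1+13=14 d=6 *, r--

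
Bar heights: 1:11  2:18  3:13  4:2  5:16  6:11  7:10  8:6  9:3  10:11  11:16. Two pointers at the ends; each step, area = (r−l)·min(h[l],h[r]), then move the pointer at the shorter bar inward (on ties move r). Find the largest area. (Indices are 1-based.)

l=1 r=11: min(11,16)*10=110 best=110 *, l++
l=2 r=11: min(18,16)*9=144 best=144 *, r--
l=2 r=10: min(18,11)*8=88 best=144, r--
l=2 r=9: min(18,3)*7=21 best=144, r--
l=2 r=8: min(18,6)*6=36 best=144, r--
l=2 r=7: min(18,10)*5=50 best=144, r--
l=2 r=6: min(18,11)*4=44 best=144, r--
l=2 r=5: min(18,16)*3=48 best=144, r--
l=2 r=4: min(18,2)*2=4 best=144, r--
l=2 r=3: min(18,13)*1=13 best=144, r--

max area = 144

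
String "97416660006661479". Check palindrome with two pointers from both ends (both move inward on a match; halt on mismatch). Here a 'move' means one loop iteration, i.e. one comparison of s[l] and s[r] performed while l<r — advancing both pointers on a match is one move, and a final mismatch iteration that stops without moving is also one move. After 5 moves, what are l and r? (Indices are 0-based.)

l=0 r=16: '9'=='9', l++,r--
l=1 r=15: '7'=='7', l++,r--
l=2 r=14: '4'=='4', l++,r--
l=3 r=13: '1'=='1', l++,r--
l=4 r=12: '6'=='6', l++,r--

l=5, r=11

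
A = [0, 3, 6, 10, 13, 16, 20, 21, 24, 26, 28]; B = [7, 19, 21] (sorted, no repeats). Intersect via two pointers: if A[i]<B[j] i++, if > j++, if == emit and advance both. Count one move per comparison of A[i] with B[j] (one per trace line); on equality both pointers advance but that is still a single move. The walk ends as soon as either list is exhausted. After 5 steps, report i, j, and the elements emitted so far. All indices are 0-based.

i=4, j=1, emitted=[]

[i=0,j=0] 0<7 → i++
[i=1,j=0] 3<7 → i++
[i=2,j=0] 6<7 → i++
[i=3,j=0] 10>7 → j++
[i=3,j=1] 10<19 → i++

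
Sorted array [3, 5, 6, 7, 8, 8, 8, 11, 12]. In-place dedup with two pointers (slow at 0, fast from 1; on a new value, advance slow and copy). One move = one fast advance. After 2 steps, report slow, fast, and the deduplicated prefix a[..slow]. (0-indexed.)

(s=0,f=1) a[fast]=5≠a[slow]=3 write a[1]=5 → slow++,fast++
(s=1,f=2) a[fast]=6≠a[slow]=5 write a[2]=6 → slow++,fast++

slow=2, fast=3, prefix=[3, 5, 6]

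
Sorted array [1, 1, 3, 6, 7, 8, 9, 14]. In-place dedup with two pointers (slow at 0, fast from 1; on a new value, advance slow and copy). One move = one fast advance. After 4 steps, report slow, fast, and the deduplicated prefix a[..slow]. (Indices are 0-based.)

(s=0,f=1) a[fast]=1=a[slow] dup → fast++
(s=0,f=2) a[fast]=3≠a[slow]=1 write a[1]=3 → slow++,fast++
(s=1,f=3) a[fast]=6≠a[slow]=3 write a[2]=6 → slow++,fast++
(s=2,f=4) a[fast]=7≠a[slow]=6 write a[3]=7 → slow++,fast++

slow=3, fast=5, prefix=[1, 3, 6, 7]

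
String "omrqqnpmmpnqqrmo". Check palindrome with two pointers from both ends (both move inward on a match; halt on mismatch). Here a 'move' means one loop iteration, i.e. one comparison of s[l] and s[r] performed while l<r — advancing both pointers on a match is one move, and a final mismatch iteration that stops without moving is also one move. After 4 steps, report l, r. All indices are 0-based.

l=4, r=11

[0,15] 'o'=='o' → l++,r--
[1,14] 'm'=='m' → l++,r--
[2,13] 'r'=='r' → l++,r--
[3,12] 'q'=='q' → l++,r--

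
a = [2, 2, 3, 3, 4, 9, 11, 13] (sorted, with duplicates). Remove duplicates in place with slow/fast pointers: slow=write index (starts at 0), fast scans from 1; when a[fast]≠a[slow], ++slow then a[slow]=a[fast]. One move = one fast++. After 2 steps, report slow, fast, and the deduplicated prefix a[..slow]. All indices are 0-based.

slow=0 fast=1: a[fast]=2=a[slow] dup, fast++
slow=0 fast=2: a[fast]=3≠a[slow]=2 write a[1]=3, slow++,fast++

slow=1, fast=3, prefix=[2, 3]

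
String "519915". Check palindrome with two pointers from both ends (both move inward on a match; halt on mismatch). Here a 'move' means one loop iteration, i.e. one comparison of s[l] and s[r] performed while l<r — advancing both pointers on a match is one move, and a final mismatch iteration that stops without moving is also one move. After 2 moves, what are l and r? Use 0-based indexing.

[0,5] '5'=='5' → l++,r--
[1,4] '1'=='1' → l++,r--

l=2, r=3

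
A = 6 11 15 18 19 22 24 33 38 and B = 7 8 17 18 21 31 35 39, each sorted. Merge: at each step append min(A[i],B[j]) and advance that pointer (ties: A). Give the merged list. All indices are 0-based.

[6, 7, 8, 11, 15, 17, 18, 18, 19, 21, 22, 24, 31, 33, 35, 38, 39]

i=0 j=0: A[i]=6<=B[j]=7 take 6, i++
i=1 j=0: A[i]=11>B[j]=7 take 7, j++
i=1 j=1: A[i]=11>B[j]=8 take 8, j++
i=1 j=2: A[i]=11<=B[j]=17 take 11, i++
i=2 j=2: A[i]=15<=B[j]=17 take 15, i++
i=3 j=2: A[i]=18>B[j]=17 take 17, j++
i=3 j=3: A[i]=18<=B[j]=18 take 18, i++
i=4 j=3: A[i]=19>B[j]=18 take 18, j++
i=4 j=4: A[i]=19<=B[j]=21 take 19, i++
i=5 j=4: A[i]=22>B[j]=21 take 21, j++
i=5 j=5: A[i]=22<=B[j]=31 take 22, i++
i=6 j=5: A[i]=24<=B[j]=31 take 24, i++
i=7 j=5: A[i]=33>B[j]=31 take 31, j++
i=7 j=6: A[i]=33<=B[j]=35 take 33, i++
i=8 j=6: A[i]=38>B[j]=35 take 35, j++
i=8 j=7: A[i]=38<=B[j]=39 take 38, i++
i=9 j=7: A done, take B[j]=39, j++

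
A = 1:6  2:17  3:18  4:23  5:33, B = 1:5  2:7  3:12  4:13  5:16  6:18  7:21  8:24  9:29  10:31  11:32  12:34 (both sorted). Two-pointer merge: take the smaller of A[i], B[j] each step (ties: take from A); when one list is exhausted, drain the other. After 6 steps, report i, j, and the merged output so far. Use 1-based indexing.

i=2, j=6, merged so far=[5, 6, 7, 12, 13, 16]

[i=1,j=1] A[i]=6>B[j]=5 take 5 → j++
[i=1,j=2] A[i]=6<=B[j]=7 take 6 → i++
[i=2,j=2] A[i]=17>B[j]=7 take 7 → j++
[i=2,j=3] A[i]=17>B[j]=12 take 12 → j++
[i=2,j=4] A[i]=17>B[j]=13 take 13 → j++
[i=2,j=5] A[i]=17>B[j]=16 take 16 → j++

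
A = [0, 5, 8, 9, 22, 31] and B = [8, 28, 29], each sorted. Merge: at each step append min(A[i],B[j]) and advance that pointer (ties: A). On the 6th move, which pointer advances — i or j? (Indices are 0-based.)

[i=0,j=0] A[i]=0<=B[j]=8 take 0 → i++
[i=1,j=0] A[i]=5<=B[j]=8 take 5 → i++
[i=2,j=0] A[i]=8<=B[j]=8 take 8 → i++
[i=3,j=0] A[i]=9>B[j]=8 take 8 → j++
[i=3,j=1] A[i]=9<=B[j]=28 take 9 → i++
[i=4,j=1] A[i]=22<=B[j]=28 take 22 → i++

i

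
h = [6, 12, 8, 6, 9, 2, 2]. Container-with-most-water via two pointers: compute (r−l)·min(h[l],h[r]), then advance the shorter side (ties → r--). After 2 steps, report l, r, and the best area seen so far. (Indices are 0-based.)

l=0 r=6: min(6,2)*6=12 best=12 *, r--
l=0 r=5: min(6,2)*5=10 best=12, r--

l=0, r=4, best area=12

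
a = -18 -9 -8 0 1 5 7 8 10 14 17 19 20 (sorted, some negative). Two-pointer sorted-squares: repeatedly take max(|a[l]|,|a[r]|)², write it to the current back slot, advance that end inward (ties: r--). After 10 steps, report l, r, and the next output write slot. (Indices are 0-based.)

[0,12] |-18|<=|20| out[12]=400 → r--
[0,11] |-18|<=|19| out[11]=361 → r--
[0,10] |-18|>|17| out[10]=324 → l++
[1,10] |-9|<=|17| out[9]=289 → r--
[1,9] |-9|<=|14| out[8]=196 → r--
[1,8] |-9|<=|10| out[7]=100 → r--
[1,7] |-9|>|8| out[6]=81 → l++
[2,7] |-8|<=|8| out[5]=64 → r--
[2,6] |-8|>|7| out[4]=64 → l++
[3,6] |0|<=|7| out[3]=49 → r--

l=3, r=5, next write slot=2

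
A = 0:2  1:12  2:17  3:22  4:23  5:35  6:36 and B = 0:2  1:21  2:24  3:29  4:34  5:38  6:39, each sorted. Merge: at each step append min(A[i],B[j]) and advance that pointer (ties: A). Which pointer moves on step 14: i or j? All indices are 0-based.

[i=0,j=0] A[i]=2<=B[j]=2 take 2 → i++
[i=1,j=0] A[i]=12>B[j]=2 take 2 → j++
[i=1,j=1] A[i]=12<=B[j]=21 take 12 → i++
[i=2,j=1] A[i]=17<=B[j]=21 take 17 → i++
[i=3,j=1] A[i]=22>B[j]=21 take 21 → j++
[i=3,j=2] A[i]=22<=B[j]=24 take 22 → i++
[i=4,j=2] A[i]=23<=B[j]=24 take 23 → i++
[i=5,j=2] A[i]=35>B[j]=24 take 24 → j++
[i=5,j=3] A[i]=35>B[j]=29 take 29 → j++
[i=5,j=4] A[i]=35>B[j]=34 take 34 → j++
[i=5,j=5] A[i]=35<=B[j]=38 take 35 → i++
[i=6,j=5] A[i]=36<=B[j]=38 take 36 → i++
[i=7,j=5] A done, take B[j]=38 → j++
[i=7,j=6] A done, take B[j]=39 → j++

j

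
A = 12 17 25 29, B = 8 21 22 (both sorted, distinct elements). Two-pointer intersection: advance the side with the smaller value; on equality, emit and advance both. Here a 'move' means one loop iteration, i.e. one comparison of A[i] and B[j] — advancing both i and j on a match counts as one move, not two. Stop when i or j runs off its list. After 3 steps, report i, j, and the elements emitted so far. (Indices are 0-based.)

i=2, j=1, emitted=[]

[i=0,j=0] 12>8 → j++
[i=0,j=1] 12<21 → i++
[i=1,j=1] 17<21 → i++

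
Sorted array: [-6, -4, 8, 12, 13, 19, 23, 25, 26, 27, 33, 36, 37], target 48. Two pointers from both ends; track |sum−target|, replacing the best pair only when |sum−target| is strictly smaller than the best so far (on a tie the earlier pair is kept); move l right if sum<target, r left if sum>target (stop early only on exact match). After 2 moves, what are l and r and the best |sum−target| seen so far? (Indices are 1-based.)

l=3, r=13, best |Δ|=15

[1,13] -6+37=31 d=17 * → l++
[2,13] -4+37=33 d=15 * → l++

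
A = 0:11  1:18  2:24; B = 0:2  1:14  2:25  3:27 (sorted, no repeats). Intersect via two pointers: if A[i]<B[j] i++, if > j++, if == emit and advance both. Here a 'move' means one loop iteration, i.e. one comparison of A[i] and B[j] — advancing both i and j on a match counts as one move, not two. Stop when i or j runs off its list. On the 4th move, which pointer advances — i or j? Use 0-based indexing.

i=0 j=0: 11>2, j++
i=0 j=1: 11<14, i++
i=1 j=1: 18>14, j++
i=1 j=2: 18<25, i++

i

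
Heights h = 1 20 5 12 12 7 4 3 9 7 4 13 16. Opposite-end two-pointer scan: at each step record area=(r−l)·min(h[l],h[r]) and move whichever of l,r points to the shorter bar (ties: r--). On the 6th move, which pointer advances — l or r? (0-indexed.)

r

[0,12] min(1,16)*12=12 best=12 * → l++
[1,12] min(20,16)*11=176 best=176 * → r--
[1,11] min(20,13)*10=130 best=176 → r--
[1,10] min(20,4)*9=36 best=176 → r--
[1,9] min(20,7)*8=56 best=176 → r--
[1,8] min(20,9)*7=63 best=176 → r--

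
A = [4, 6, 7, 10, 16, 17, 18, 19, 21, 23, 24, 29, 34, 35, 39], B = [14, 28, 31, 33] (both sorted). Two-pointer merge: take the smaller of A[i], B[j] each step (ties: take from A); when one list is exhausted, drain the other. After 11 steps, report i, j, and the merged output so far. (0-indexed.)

[i=0,j=0] A[i]=4<=B[j]=14 take 4 → i++
[i=1,j=0] A[i]=6<=B[j]=14 take 6 → i++
[i=2,j=0] A[i]=7<=B[j]=14 take 7 → i++
[i=3,j=0] A[i]=10<=B[j]=14 take 10 → i++
[i=4,j=0] A[i]=16>B[j]=14 take 14 → j++
[i=4,j=1] A[i]=16<=B[j]=28 take 16 → i++
[i=5,j=1] A[i]=17<=B[j]=28 take 17 → i++
[i=6,j=1] A[i]=18<=B[j]=28 take 18 → i++
[i=7,j=1] A[i]=19<=B[j]=28 take 19 → i++
[i=8,j=1] A[i]=21<=B[j]=28 take 21 → i++
[i=9,j=1] A[i]=23<=B[j]=28 take 23 → i++

i=10, j=1, merged so far=[4, 6, 7, 10, 14, 16, 17, 18, 19, 21, 23]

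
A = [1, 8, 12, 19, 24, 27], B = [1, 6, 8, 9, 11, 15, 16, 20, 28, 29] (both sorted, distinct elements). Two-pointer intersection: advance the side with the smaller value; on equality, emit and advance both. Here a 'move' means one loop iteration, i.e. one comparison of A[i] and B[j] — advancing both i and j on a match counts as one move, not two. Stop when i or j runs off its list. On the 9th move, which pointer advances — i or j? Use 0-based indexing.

i

i=0 j=0: 1==1 emit, i++,j++
i=1 j=1: 8>6, j++
i=1 j=2: 8==8 emit, i++,j++
i=2 j=3: 12>9, j++
i=2 j=4: 12>11, j++
i=2 j=5: 12<15, i++
i=3 j=5: 19>15, j++
i=3 j=6: 19>16, j++
i=3 j=7: 19<20, i++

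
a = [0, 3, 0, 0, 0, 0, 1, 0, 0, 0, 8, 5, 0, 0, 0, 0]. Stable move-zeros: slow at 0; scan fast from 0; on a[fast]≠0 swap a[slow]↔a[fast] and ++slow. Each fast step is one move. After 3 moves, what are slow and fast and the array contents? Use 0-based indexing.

(s=0,f=0) a[fast]=0 → fast++
(s=0,f=1) a[fast]=3≠0 swap→a[0]=3 → slow++,fast++
(s=1,f=2) a[fast]=0 → fast++

slow=1, fast=3, a=[3, 0, 0, 0, 0, 0, 1, 0, 0, 0, 8, 5, 0, 0, 0, 0]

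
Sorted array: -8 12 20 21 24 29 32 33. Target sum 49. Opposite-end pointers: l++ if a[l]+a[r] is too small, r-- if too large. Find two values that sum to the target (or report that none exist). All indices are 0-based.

(20, 29)

[0,7] -8+33=25 <49 → l++
[1,7] 12+33=45 <49 → l++
[2,7] 20+33=53 >49 → r--
[2,6] 20+32=52 >49 → r--
[2,5] 20+29=49 → found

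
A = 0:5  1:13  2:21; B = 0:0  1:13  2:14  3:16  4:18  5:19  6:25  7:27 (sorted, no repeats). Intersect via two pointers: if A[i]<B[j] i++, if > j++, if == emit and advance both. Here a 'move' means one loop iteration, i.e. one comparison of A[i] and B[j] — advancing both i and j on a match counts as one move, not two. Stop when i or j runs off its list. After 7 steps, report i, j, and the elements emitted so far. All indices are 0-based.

i=2, j=6, emitted=[13]

i=0 j=0: 5>0, j++
i=0 j=1: 5<13, i++
i=1 j=1: 13==13 emit, i++,j++
i=2 j=2: 21>14, j++
i=2 j=3: 21>16, j++
i=2 j=4: 21>18, j++
i=2 j=5: 21>19, j++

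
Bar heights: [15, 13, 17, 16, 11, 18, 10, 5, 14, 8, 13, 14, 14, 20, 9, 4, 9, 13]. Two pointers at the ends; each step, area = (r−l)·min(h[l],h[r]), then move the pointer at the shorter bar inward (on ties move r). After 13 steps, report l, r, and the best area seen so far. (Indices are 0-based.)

[0,17] min(15,13)*17=221 best=221 * → r--
[0,16] min(15,9)*16=144 best=221 → r--
[0,15] min(15,4)*15=60 best=221 → r--
[0,14] min(15,9)*14=126 best=221 → r--
[0,13] min(15,20)*13=195 best=221 → l++
[1,13] min(13,20)*12=156 best=221 → l++
[2,13] min(17,20)*11=187 best=221 → l++
[3,13] min(16,20)*10=160 best=221 → l++
[4,13] min(11,20)*9=99 best=221 → l++
[5,13] min(18,20)*8=144 best=221 → l++
[6,13] min(10,20)*7=70 best=221 → l++
[7,13] min(5,20)*6=30 best=221 → l++
[8,13] min(14,20)*5=70 best=221 → l++

l=9, r=13, best area=221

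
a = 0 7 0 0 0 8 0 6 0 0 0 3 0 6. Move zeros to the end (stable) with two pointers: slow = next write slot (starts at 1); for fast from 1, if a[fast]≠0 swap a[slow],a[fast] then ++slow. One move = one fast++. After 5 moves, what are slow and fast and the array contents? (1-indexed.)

slow=1 fast=1: a[fast]=0, fast++
slow=1 fast=2: a[fast]=7≠0 swap→a[1]=7, slow++,fast++
slow=2 fast=3: a[fast]=0, fast++
slow=2 fast=4: a[fast]=0, fast++
slow=2 fast=5: a[fast]=0, fast++

slow=2, fast=6, a=[7, 0, 0, 0, 0, 8, 0, 6, 0, 0, 0, 3, 0, 6]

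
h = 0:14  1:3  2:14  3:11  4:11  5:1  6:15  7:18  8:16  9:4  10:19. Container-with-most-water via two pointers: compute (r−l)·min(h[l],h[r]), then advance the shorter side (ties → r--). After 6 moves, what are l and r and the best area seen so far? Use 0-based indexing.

l=6, r=10, best area=140

l=0 r=10: min(14,19)*10=140 best=140 *, l++
l=1 r=10: min(3,19)*9=27 best=140, l++
l=2 r=10: min(14,19)*8=112 best=140, l++
l=3 r=10: min(11,19)*7=77 best=140, l++
l=4 r=10: min(11,19)*6=66 best=140, l++
l=5 r=10: min(1,19)*5=5 best=140, l++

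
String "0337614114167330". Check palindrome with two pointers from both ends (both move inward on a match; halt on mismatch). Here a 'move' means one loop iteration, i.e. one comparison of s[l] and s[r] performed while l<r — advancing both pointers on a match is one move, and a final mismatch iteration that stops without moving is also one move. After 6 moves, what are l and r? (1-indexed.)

l=7, r=10

l=1 r=16: '0'=='0', l++,r--
l=2 r=15: '3'=='3', l++,r--
l=3 r=14: '3'=='3', l++,r--
l=4 r=13: '7'=='7', l++,r--
l=5 r=12: '6'=='6', l++,r--
l=6 r=11: '1'=='1', l++,r--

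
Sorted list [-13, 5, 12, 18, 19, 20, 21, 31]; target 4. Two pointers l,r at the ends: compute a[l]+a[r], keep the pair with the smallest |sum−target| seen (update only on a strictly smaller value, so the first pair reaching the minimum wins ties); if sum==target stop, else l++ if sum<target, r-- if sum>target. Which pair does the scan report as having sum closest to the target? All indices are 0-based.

pair (-13, 18) with sum 5 (|Δ|=1)

l=0 r=7: -13+31=18 d=14 *, r--
l=0 r=6: -13+21=8 d=4 *, r--
l=0 r=5: -13+20=7 d=3 *, r--
l=0 r=4: -13+19=6 d=2 *, r--
l=0 r=3: -13+18=5 d=1 *, r--
l=0 r=2: -13+12=-1 d=5, l++
l=1 r=2: 5+12=17 d=13, r--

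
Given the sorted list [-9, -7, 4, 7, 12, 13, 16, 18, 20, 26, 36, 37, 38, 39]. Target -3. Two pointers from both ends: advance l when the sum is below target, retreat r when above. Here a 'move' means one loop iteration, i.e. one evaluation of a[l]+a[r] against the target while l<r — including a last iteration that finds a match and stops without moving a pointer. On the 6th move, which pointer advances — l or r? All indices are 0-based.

r

l=0 r=13: -9+39=30 >-3, r--
l=0 r=12: -9+38=29 >-3, r--
l=0 r=11: -9+37=28 >-3, r--
l=0 r=10: -9+36=27 >-3, r--
l=0 r=9: -9+26=17 >-3, r--
l=0 r=8: -9+20=11 >-3, r--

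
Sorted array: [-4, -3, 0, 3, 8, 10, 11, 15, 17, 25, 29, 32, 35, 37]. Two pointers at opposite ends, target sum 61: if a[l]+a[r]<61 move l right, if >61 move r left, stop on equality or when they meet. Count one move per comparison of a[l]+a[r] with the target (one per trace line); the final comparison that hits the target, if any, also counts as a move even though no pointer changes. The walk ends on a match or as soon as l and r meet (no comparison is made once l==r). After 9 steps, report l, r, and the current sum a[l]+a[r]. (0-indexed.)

l=9, r=13, sum=62

l=0 r=13: -4+37=33 <61, l++
l=1 r=13: -3+37=34 <61, l++
l=2 r=13: 0+37=37 <61, l++
l=3 r=13: 3+37=40 <61, l++
l=4 r=13: 8+37=45 <61, l++
l=5 r=13: 10+37=47 <61, l++
l=6 r=13: 11+37=48 <61, l++
l=7 r=13: 15+37=52 <61, l++
l=8 r=13: 17+37=54 <61, l++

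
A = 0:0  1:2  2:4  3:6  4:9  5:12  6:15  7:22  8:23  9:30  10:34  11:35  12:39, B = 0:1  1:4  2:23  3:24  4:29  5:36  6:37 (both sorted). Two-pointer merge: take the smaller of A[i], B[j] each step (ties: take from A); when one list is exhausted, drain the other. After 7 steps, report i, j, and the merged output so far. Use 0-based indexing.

i=0 j=0: A[i]=0<=B[j]=1 take 0, i++
i=1 j=0: A[i]=2>B[j]=1 take 1, j++
i=1 j=1: A[i]=2<=B[j]=4 take 2, i++
i=2 j=1: A[i]=4<=B[j]=4 take 4, i++
i=3 j=1: A[i]=6>B[j]=4 take 4, j++
i=3 j=2: A[i]=6<=B[j]=23 take 6, i++
i=4 j=2: A[i]=9<=B[j]=23 take 9, i++

i=5, j=2, merged so far=[0, 1, 2, 4, 4, 6, 9]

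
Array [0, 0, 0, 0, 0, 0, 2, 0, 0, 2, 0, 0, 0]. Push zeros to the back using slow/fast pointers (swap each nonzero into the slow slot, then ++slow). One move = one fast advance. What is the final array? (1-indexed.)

(s=1,f=1) a[fast]=0 → fast++
(s=1,f=2) a[fast]=0 → fast++
(s=1,f=3) a[fast]=0 → fast++
(s=1,f=4) a[fast]=0 → fast++
(s=1,f=5) a[fast]=0 → fast++
(s=1,f=6) a[fast]=0 → fast++
(s=1,f=7) a[fast]=2≠0 swap→a[1]=2 → slow++,fast++
(s=2,f=8) a[fast]=0 → fast++
(s=2,f=9) a[fast]=0 → fast++
(s=2,f=10) a[fast]=2≠0 swap→a[2]=2 → slow++,fast++
(s=3,f=11) a[fast]=0 → fast++
(s=3,f=12) a[fast]=0 → fast++
(s=3,f=13) a[fast]=0 → fast++

[2, 2, 0, 0, 0, 0, 0, 0, 0, 0, 0, 0, 0]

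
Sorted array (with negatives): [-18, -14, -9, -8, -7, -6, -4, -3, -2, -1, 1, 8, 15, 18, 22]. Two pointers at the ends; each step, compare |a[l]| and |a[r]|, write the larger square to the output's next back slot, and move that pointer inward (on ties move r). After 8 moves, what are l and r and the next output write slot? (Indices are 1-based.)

l=5, r=11, next write slot=7

l=1 r=15: |-18|<=|22| out[15]=484, r--
l=1 r=14: |-18|<=|18| out[14]=324, r--
l=1 r=13: |-18|>|15| out[13]=324, l++
l=2 r=13: |-14|<=|15| out[12]=225, r--
l=2 r=12: |-14|>|8| out[11]=196, l++
l=3 r=12: |-9|>|8| out[10]=81, l++
l=4 r=12: |-8|<=|8| out[9]=64, r--
l=4 r=11: |-8|>|1| out[8]=64, l++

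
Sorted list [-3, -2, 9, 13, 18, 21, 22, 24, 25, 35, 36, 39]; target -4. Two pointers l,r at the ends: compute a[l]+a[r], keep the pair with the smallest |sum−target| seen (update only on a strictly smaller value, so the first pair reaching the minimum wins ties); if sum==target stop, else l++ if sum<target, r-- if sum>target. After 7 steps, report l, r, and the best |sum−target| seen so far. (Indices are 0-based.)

l=0, r=4, best |Δ|=22

l=0 r=11: -3+39=36 d=40 *, r--
l=0 r=10: -3+36=33 d=37 *, r--
l=0 r=9: -3+35=32 d=36 *, r--
l=0 r=8: -3+25=22 d=26 *, r--
l=0 r=7: -3+24=21 d=25 *, r--
l=0 r=6: -3+22=19 d=23 *, r--
l=0 r=5: -3+21=18 d=22 *, r--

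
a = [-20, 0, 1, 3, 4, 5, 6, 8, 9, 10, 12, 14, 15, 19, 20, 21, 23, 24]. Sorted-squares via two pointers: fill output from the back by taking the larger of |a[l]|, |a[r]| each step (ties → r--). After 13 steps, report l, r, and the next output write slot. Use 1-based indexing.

[1,18] |-20|<=|24| out[18]=576 → r--
[1,17] |-20|<=|23| out[17]=529 → r--
[1,16] |-20|<=|21| out[16]=441 → r--
[1,15] |-20|<=|20| out[15]=400 → r--
[1,14] |-20|>|19| out[14]=400 → l++
[2,14] |0|<=|19| out[13]=361 → r--
[2,13] |0|<=|15| out[12]=225 → r--
[2,12] |0|<=|14| out[11]=196 → r--
[2,11] |0|<=|12| out[10]=144 → r--
[2,10] |0|<=|10| out[9]=100 → r--
[2,9] |0|<=|9| out[8]=81 → r--
[2,8] |0|<=|8| out[7]=64 → r--
[2,7] |0|<=|6| out[6]=36 → r--

l=2, r=6, next write slot=5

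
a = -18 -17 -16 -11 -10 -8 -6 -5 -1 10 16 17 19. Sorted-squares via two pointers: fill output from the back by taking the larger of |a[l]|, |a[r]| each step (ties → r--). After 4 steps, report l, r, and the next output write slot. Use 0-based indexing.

l=2, r=10, next write slot=8

l=0 r=12: |-18|<=|19| out[12]=361, r--
l=0 r=11: |-18|>|17| out[11]=324, l++
l=1 r=11: |-17|<=|17| out[10]=289, r--
l=1 r=10: |-17|>|16| out[9]=289, l++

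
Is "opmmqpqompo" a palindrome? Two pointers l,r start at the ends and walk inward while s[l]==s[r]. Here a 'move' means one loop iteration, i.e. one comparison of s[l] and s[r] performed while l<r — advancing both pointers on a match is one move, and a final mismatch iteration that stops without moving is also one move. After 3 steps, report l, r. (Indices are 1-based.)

l=4, r=8

l=1 r=11: 'o'=='o', l++,r--
l=2 r=10: 'p'=='p', l++,r--
l=3 r=9: 'm'=='m', l++,r--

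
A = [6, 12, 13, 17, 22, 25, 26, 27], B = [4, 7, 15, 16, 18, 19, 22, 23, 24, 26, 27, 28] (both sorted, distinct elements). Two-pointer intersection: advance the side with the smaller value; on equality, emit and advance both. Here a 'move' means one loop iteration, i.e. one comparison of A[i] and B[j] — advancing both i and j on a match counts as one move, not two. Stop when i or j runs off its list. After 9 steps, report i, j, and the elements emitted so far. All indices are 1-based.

i=1 j=1: 6>4, j++
i=1 j=2: 6<7, i++
i=2 j=2: 12>7, j++
i=2 j=3: 12<15, i++
i=3 j=3: 13<15, i++
i=4 j=3: 17>15, j++
i=4 j=4: 17>16, j++
i=4 j=5: 17<18, i++
i=5 j=5: 22>18, j++

i=5, j=6, emitted=[]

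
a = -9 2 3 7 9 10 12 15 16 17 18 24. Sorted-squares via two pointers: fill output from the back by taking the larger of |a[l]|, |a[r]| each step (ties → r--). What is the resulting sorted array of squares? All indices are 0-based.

[0,11] |-9|<=|24| out[11]=576 → r--
[0,10] |-9|<=|18| out[10]=324 → r--
[0,9] |-9|<=|17| out[9]=289 → r--
[0,8] |-9|<=|16| out[8]=256 → r--
[0,7] |-9|<=|15| out[7]=225 → r--
[0,6] |-9|<=|12| out[6]=144 → r--
[0,5] |-9|<=|10| out[5]=100 → r--
[0,4] |-9|<=|9| out[4]=81 → r--
[0,3] |-9|>|7| out[3]=81 → l++
[1,3] |2|<=|7| out[2]=49 → r--
[1,2] |2|<=|3| out[1]=9 → r--
[1,1] |2|<=|2| out[0]=4 → r--

[4, 9, 49, 81, 81, 100, 144, 225, 256, 289, 324, 576]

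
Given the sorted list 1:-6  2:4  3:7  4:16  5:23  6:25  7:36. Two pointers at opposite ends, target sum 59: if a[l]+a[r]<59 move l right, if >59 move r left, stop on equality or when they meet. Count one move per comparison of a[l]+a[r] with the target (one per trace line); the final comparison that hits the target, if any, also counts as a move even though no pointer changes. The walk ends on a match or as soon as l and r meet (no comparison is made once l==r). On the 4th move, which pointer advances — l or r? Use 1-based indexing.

l=1 r=7: -6+36=30 <59, l++
l=2 r=7: 4+36=40 <59, l++
l=3 r=7: 7+36=43 <59, l++
l=4 r=7: 16+36=52 <59, l++

l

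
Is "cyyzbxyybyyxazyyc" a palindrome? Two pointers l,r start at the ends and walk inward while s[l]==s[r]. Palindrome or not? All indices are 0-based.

[0,16] 'c'=='c' → l++,r--
[1,15] 'y'=='y' → l++,r--
[2,14] 'y'=='y' → l++,r--
[3,13] 'z'=='z' → l++,r--
[4,12] 'b'!='a' → stop

not a palindrome (mismatch at 4,12)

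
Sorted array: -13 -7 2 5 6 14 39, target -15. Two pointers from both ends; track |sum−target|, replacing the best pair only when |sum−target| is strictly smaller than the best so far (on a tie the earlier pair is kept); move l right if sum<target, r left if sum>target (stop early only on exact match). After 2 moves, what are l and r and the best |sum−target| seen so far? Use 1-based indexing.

l=1, r=5, best |Δ|=16

l=1 r=7: -13+39=26 d=41 *, r--
l=1 r=6: -13+14=1 d=16 *, r--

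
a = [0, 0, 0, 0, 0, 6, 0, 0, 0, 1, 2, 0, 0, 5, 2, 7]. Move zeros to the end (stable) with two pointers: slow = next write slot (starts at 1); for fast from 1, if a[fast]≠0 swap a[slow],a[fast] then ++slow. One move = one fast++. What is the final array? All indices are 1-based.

slow=1 fast=1: a[fast]=0, fast++
slow=1 fast=2: a[fast]=0, fast++
slow=1 fast=3: a[fast]=0, fast++
slow=1 fast=4: a[fast]=0, fast++
slow=1 fast=5: a[fast]=0, fast++
slow=1 fast=6: a[fast]=6≠0 swap→a[1]=6, slow++,fast++
slow=2 fast=7: a[fast]=0, fast++
slow=2 fast=8: a[fast]=0, fast++
slow=2 fast=9: a[fast]=0, fast++
slow=2 fast=10: a[fast]=1≠0 swap→a[2]=1, slow++,fast++
slow=3 fast=11: a[fast]=2≠0 swap→a[3]=2, slow++,fast++
slow=4 fast=12: a[fast]=0, fast++
slow=4 fast=13: a[fast]=0, fast++
slow=4 fast=14: a[fast]=5≠0 swap→a[4]=5, slow++,fast++
slow=5 fast=15: a[fast]=2≠0 swap→a[5]=2, slow++,fast++
slow=6 fast=16: a[fast]=7≠0 swap→a[6]=7, slow++,fast++

[6, 1, 2, 5, 2, 7, 0, 0, 0, 0, 0, 0, 0, 0, 0, 0]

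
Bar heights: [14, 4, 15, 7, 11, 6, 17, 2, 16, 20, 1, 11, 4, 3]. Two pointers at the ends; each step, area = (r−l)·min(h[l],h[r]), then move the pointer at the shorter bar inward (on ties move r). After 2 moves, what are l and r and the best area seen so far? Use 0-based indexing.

l=0, r=11, best area=48

[0,13] min(14,3)*13=39 best=39 * → r--
[0,12] min(14,4)*12=48 best=48 * → r--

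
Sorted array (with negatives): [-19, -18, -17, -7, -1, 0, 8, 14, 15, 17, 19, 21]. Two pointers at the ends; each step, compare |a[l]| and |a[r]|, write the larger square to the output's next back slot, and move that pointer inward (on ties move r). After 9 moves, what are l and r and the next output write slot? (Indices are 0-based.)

l=3, r=5, next write slot=2

[0,11] |-19|<=|21| out[11]=441 → r--
[0,10] |-19|<=|19| out[10]=361 → r--
[0,9] |-19|>|17| out[9]=361 → l++
[1,9] |-18|>|17| out[8]=324 → l++
[2,9] |-17|<=|17| out[7]=289 → r--
[2,8] |-17|>|15| out[6]=289 → l++
[3,8] |-7|<=|15| out[5]=225 → r--
[3,7] |-7|<=|14| out[4]=196 → r--
[3,6] |-7|<=|8| out[3]=64 → r--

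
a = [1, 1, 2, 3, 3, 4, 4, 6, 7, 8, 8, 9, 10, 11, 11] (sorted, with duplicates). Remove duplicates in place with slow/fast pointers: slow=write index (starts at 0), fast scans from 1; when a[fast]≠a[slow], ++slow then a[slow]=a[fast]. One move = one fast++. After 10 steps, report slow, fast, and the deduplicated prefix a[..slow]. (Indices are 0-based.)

slow=0 fast=1: a[fast]=1=a[slow] dup, fast++
slow=0 fast=2: a[fast]=2≠a[slow]=1 write a[1]=2, slow++,fast++
slow=1 fast=3: a[fast]=3≠a[slow]=2 write a[2]=3, slow++,fast++
slow=2 fast=4: a[fast]=3=a[slow] dup, fast++
slow=2 fast=5: a[fast]=4≠a[slow]=3 write a[3]=4, slow++,fast++
slow=3 fast=6: a[fast]=4=a[slow] dup, fast++
slow=3 fast=7: a[fast]=6≠a[slow]=4 write a[4]=6, slow++,fast++
slow=4 fast=8: a[fast]=7≠a[slow]=6 write a[5]=7, slow++,fast++
slow=5 fast=9: a[fast]=8≠a[slow]=7 write a[6]=8, slow++,fast++
slow=6 fast=10: a[fast]=8=a[slow] dup, fast++

slow=6, fast=11, prefix=[1, 2, 3, 4, 6, 7, 8]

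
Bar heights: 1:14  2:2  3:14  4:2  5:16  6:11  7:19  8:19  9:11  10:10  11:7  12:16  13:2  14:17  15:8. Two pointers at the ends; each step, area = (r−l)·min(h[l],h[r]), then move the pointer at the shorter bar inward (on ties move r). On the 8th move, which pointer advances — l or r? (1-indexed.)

r

[1,15] min(14,8)*14=112 best=112 * → r--
[1,14] min(14,17)*13=182 best=182 * → l++
[2,14] min(2,17)*12=24 best=182 → l++
[3,14] min(14,17)*11=154 best=182 → l++
[4,14] min(2,17)*10=20 best=182 → l++
[5,14] min(16,17)*9=144 best=182 → l++
[6,14] min(11,17)*8=88 best=182 → l++
[7,14] min(19,17)*7=119 best=182 → r--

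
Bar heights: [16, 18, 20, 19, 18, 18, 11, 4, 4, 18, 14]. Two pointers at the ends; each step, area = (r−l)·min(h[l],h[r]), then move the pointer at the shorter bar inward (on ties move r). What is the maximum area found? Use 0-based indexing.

[0,10] min(16,14)*10=140 best=140 * → r--
[0,9] min(16,18)*9=144 best=144 * → l++
[1,9] min(18,18)*8=144 best=144 → r--
[1,8] min(18,4)*7=28 best=144 → r--
[1,7] min(18,4)*6=24 best=144 → r--
[1,6] min(18,11)*5=55 best=144 → r--
[1,5] min(18,18)*4=72 best=144 → r--
[1,4] min(18,18)*3=54 best=144 → r--
[1,3] min(18,19)*2=36 best=144 → l++
[2,3] min(20,19)*1=19 best=144 → r--

max area = 144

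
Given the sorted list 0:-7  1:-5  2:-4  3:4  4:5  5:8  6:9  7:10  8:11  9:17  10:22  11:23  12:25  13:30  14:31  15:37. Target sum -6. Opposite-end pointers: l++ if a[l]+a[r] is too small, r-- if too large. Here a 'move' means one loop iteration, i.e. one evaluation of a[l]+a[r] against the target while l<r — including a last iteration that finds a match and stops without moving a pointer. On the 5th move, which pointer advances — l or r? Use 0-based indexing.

r

l=0 r=15: -7+37=30 >-6, r--
l=0 r=14: -7+31=24 >-6, r--
l=0 r=13: -7+30=23 >-6, r--
l=0 r=12: -7+25=18 >-6, r--
l=0 r=11: -7+23=16 >-6, r--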